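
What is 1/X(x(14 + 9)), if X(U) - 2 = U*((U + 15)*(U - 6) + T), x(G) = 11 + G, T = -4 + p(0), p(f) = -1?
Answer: 1/46480 ≈ 2.1515e-5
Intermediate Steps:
T = -5 (T = -4 - 1 = -5)
X(U) = 2 + U*(-5 + (-6 + U)*(15 + U)) (X(U) = 2 + U*((U + 15)*(U - 6) - 5) = 2 + U*((15 + U)*(-6 + U) - 5) = 2 + U*((-6 + U)*(15 + U) - 5) = 2 + U*(-5 + (-6 + U)*(15 + U)))
1/X(x(14 + 9)) = 1/(2 + (11 + (14 + 9))³ - 95*(11 + (14 + 9)) + 9*(11 + (14 + 9))²) = 1/(2 + (11 + 23)³ - 95*(11 + 23) + 9*(11 + 23)²) = 1/(2 + 34³ - 95*34 + 9*34²) = 1/(2 + 39304 - 3230 + 9*1156) = 1/(2 + 39304 - 3230 + 10404) = 1/46480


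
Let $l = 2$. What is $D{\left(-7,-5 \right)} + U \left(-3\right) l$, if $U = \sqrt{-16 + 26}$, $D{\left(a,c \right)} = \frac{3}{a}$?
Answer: $- \frac{3}{7} - 6 \sqrt{10} \approx -19.402$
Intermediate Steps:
$U = \sqrt{10} \approx 3.1623$
$D{\left(-7,-5 \right)} + U \left(-3\right) l = \frac{3}{-7} + \sqrt{10} \left(-3\right) 2 = 3 \left(- \frac{1}{7}\right) + - 3 \sqrt{10} \cdot 2 = - \frac{3}{7} - 6 \sqrt{10}$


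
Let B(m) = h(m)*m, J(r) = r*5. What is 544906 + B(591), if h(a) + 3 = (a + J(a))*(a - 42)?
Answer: 1151074747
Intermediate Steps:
J(r) = 5*r
h(a) = -3 + 6*a*(-42 + a) (h(a) = -3 + (a + 5*a)*(a - 42) = -3 + (6*a)*(-42 + a) = -3 + 6*a*(-42 + a))
B(m) = m*(-3 - 252*m + 6*m²) (B(m) = (-3 - 252*m + 6*m²)*m = m*(-3 - 252*m + 6*m²))
544906 + B(591) = 544906 + 3*591*(-1 - 84*591 + 2*591²) = 544906 + 3*591*(-1 - 49644 + 2*349281) = 544906 + 3*591*(-1 - 49644 + 698562) = 544906 + 3*591*648917 = 544906 + 1150529841 = 1151074747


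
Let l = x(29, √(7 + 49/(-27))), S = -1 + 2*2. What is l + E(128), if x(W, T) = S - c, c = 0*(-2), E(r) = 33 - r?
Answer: -92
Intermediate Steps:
S = 3 (S = -1 + 4 = 3)
c = 0
x(W, T) = 3 (x(W, T) = 3 - 1*0 = 3 + 0 = 3)
l = 3
l + E(128) = 3 + (33 - 1*128) = 3 + (33 - 128) = 3 - 95 = -92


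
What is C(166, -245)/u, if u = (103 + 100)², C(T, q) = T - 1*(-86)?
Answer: 36/5887 ≈ 0.0061152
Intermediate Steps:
C(T, q) = 86 + T (C(T, q) = T + 86 = 86 + T)
u = 41209 (u = 203² = 41209)
C(166, -245)/u = (86 + 166)/41209 = 252*(1/41209) = 36/5887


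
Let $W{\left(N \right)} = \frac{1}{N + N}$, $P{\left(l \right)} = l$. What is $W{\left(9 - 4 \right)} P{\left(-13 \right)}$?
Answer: $- \frac{13}{10} \approx -1.3$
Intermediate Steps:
$W{\left(N \right)} = \frac{1}{2 N}$
$W{\left(9 - 4 \right)} P{\left(-13 \right)} = \frac{1}{2 \left(9 - 4\right)} \left(-13\right) = \frac{1}{2 \cdot 5} \left(-13\right) = \frac{1}{2} \cdot \frac{1}{5} \left(-13\right) = \frac{1}{10} \left(-13\right) = - \frac{13}{10}$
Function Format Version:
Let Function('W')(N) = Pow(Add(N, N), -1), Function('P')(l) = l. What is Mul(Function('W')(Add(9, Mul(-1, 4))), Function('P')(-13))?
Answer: Rational(-13, 10) ≈ -1.3000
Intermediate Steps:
Function('W')(N) = Mul(Rational(1, 2), Pow(N, -1)) (Function('W')(N) = Pow(Mul(2, N), -1) = Mul(Rational(1, 2), Pow(N, -1)))
Mul(Function('W')(Add(9, Mul(-1, 4))), Function('P')(-13)) = Mul(Mul(Rational(1, 2), Pow(Add(9, Mul(-1, 4)), -1)), -13) = Mul(Mul(Rational(1, 2), Pow(Add(9, -4), -1)), -13) = Mul(Mul(Rational(1, 2), Pow(5, -1)), -13) = Mul(Mul(Rational(1, 2), Rational(1, 5)), -13) = Mul(Rational(1, 10), -13) = Rational(-13, 10)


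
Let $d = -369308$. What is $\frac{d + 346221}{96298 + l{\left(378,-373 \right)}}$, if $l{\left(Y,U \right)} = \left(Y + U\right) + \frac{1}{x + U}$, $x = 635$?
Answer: $- \frac{6048794}{25231387} \approx -0.23973$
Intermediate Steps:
$l{\left(Y,U \right)} = U + Y + \frac{1}{635 + U}$ ($l{\left(Y,U \right)} = \left(Y + U\right) + \frac{1}{635 + U} = \left(U + Y\right) + \frac{1}{635 + U} = U + Y + \frac{1}{635 + U}$)
$\frac{d + 346221}{96298 + l{\left(378,-373 \right)}} = \frac{-369308 + 346221}{96298 + \frac{1 + \left(-373\right)^{2} + 635 \left(-373\right) + 635 \cdot 378 - 140994}{635 - 373}} = - \frac{23087}{96298 + \frac{1 + 139129 - 236855 + 240030 - 140994}{262}} = - \frac{23087}{96298 + \frac{1}{262} \cdot 1311} = - \frac{23087}{96298 + \frac{1311}{262}} = - \frac{23087}{\frac{25231387}{262}} = \left(-23087\right) \frac{262}{25231387} = - \frac{6048794}{25231387}$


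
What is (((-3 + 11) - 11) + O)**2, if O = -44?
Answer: 2209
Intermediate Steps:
(((-3 + 11) - 11) + O)**2 = (((-3 + 11) - 11) - 44)**2 = ((8 - 11) - 44)**2 = (-3 - 44)**2 = (-47)**2 = 2209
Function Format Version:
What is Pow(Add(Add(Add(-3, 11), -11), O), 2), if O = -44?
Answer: 2209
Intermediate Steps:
Pow(Add(Add(Add(-3, 11), -11), O), 2) = Pow(Add(Add(Add(-3, 11), -11), -44), 2) = Pow(Add(Add(8, -11), -44), 2) = Pow(Add(-3, -44), 2) = Pow(-47, 2) = 2209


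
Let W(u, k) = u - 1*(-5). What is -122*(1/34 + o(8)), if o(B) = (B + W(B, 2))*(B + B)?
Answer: -696925/17 ≈ -40996.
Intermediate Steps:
W(u, k) = 5 + u (W(u, k) = u + 5 = 5 + u)
o(B) = 2*B*(5 + 2*B) (o(B) = (B + (5 + B))*(B + B) = (5 + 2*B)*(2*B) = 2*B*(5 + 2*B))
-122*(1/34 + o(8)) = -122*(1/34 + 2*8*(5 + 2*8)) = -122*(1/34 + 2*8*(5 + 16)) = -122*(1/34 + 2*8*21) = -122*(1/34 + 336) = -122*11425/34 = -696925/17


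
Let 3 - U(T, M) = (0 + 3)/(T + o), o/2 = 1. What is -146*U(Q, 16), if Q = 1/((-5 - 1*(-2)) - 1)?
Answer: -1314/7 ≈ -187.71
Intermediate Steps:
o = 2 (o = 2*1 = 2)
Q = -1/4 (Q = 1/((-5 + 2) - 1) = 1/(-3 - 1) = 1/(-4) = -1/4 ≈ -0.25000)
U(T, M) = 3 - 3/(2 + T) (U(T, M) = 3 - (0 + 3)/(T + 2) = 3 - 3/(2 + T))
-146*U(Q, 16) = -438*(1 - 1/4)/(2 - 1/4) = -438*3/(7/4*4) = -438*4*3/(7*4) = -146*9/7 = -1314/7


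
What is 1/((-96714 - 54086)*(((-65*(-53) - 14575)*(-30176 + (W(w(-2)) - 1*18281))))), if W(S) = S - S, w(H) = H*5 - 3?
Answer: -1/81330422628000 ≈ -1.2296e-14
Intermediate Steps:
w(H) = -3 + 5*H (w(H) = 5*H - 3 = -3 + 5*H)
W(S) = 0
1/((-96714 - 54086)*(((-65*(-53) - 14575)*(-30176 + (W(w(-2)) - 1*18281))))) = 1/((-96714 - 54086)*(((-65*(-53) - 14575)*(-30176 + (0 - 1*18281))))) = 1/((-150800)*(((3445 - 14575)*(-30176 + (0 - 18281))))) = -(-1/(11130*(-30176 - 18281)))/150800 = -1/(150800*((-11130*(-48457)))) = -1/150800/539326410 = -1/150800*1/539326410 = -1/81330422628000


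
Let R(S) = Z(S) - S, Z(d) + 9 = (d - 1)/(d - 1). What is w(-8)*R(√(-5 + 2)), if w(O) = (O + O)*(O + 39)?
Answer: 3968 + 496*I*√3 ≈ 3968.0 + 859.1*I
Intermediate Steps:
Z(d) = -8 (Z(d) = -9 + (d - 1)/(d - 1) = -9 + (-1 + d)/(-1 + d) = -9 + 1 = -8)
w(O) = 2*O*(39 + O) (w(O) = (2*O)*(39 + O) = 2*O*(39 + O))
R(S) = -8 - S
w(-8)*R(√(-5 + 2)) = (2*(-8)*(39 - 8))*(-8 - √(-5 + 2)) = (2*(-8)*31)*(-8 - √(-3)) = -496*(-8 - I*√3) = 3968 + 496*I*√3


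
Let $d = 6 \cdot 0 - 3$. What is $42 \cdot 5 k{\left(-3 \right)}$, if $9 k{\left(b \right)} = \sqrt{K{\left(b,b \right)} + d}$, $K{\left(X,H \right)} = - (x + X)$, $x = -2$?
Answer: $\frac{70 \sqrt{2}}{3} \approx 32.998$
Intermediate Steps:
$d = -3$ ($d = 0 - 3 = -3$)
$K{\left(X,H \right)} = 2 - X$ ($K{\left(X,H \right)} = - (-2 + X) = 2 - X$)
$k{\left(b \right)} = \frac{\sqrt{-1 - b}}{9}$ ($k{\left(b \right)} = \frac{\sqrt{\left(2 - b\right) - 3}}{9} = \frac{\sqrt{-1 - b}}{9}$)
$42 \cdot 5 k{\left(-3 \right)} = 42 \cdot 5 \frac{\sqrt{-1 - -3}}{9} = 210 \frac{\sqrt{-1 + 3}}{9} = 210 \frac{\sqrt{2}}{9} = \frac{70 \sqrt{2}}{3}$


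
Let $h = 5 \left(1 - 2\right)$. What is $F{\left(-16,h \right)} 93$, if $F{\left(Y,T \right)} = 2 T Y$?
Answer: $14880$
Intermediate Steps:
$h = -5$ ($h = 5 \left(-1\right) = -5$)
$F{\left(Y,T \right)} = 2 T Y$
$F{\left(-16,h \right)} 93 = 2 \left(-5\right) \left(-16\right) 93 = 160 \cdot 93 = 14880$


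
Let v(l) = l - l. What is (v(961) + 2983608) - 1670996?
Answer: 1312612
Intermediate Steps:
v(l) = 0
(v(961) + 2983608) - 1670996 = (0 + 2983608) - 1670996 = 2983608 - 1670996 = 1312612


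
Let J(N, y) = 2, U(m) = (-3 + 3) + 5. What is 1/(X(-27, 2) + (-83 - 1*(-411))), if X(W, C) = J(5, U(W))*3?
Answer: 1/334 ≈ 0.0029940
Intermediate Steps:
U(m) = 5 (U(m) = 0 + 5 = 5)
X(W, C) = 6 (X(W, C) = 2*3 = 6)
1/(X(-27, 2) + (-83 - 1*(-411))) = 1/(6 + (-83 - 1*(-411))) = 1/(6 + (-83 + 411)) = 1/(6 + 328) = 1/334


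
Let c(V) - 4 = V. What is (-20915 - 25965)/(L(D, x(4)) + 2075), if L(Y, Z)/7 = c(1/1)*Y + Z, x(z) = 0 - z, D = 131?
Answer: -5860/829 ≈ -7.0688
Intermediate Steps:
c(V) = 4 + V
x(z) = -z
L(Y, Z) = 7*Z + 35*Y (L(Y, Z) = 7*((4 + 1/1)*Y + Z) = 7*((4 + 1)*Y + Z) = 7*(5*Y + Z) = 7*(Z + 5*Y) = 7*Z + 35*Y)
(-20915 - 25965)/(L(D, x(4)) + 2075) = (-20915 - 25965)/((7*(-1*4) + 35*131) + 2075) = -46880/((7*(-4) + 4585) + 2075) = -46880/((-28 + 4585) + 2075) = -46880/(4557 + 2075) = -46880/6632 = -46880*1/6632 = -5860/829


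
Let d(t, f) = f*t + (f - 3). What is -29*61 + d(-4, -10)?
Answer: -1742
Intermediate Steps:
d(t, f) = -3 + f + f*t (d(t, f) = f*t + (-3 + f) = -3 + f + f*t)
-29*61 + d(-4, -10) = -29*61 + (-3 - 10 - 10*(-4)) = -1769 + (-3 - 10 + 40) = -1769 + 27 = -1742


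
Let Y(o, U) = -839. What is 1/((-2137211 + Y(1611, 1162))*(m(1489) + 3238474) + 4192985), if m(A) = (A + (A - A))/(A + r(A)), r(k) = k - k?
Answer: -1/6924017280765 ≈ -1.4442e-13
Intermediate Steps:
r(k) = 0
m(A) = 1 (m(A) = (A + (A - A))/(A + 0) = (A + 0)/A = A/A = 1)
1/((-2137211 + Y(1611, 1162))*(m(1489) + 3238474) + 4192985) = 1/((-2137211 - 839)*(1 + 3238474) + 4192985) = 1/(-2138050*3238475 + 4192985) = 1/(-6924021473750 + 4192985) = 1/(-6924017280765) = -1/6924017280765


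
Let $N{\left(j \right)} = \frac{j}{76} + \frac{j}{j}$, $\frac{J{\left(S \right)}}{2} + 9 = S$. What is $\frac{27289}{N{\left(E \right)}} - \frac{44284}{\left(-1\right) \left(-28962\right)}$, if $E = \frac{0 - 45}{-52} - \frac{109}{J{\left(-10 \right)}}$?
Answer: $\frac{1098923390054}{42250731} \approx 26010.0$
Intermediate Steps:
$J{\left(S \right)} = -18 + 2 S$
$E = \frac{3689}{988}$ ($E = \frac{0 - 45}{-52} - \frac{109}{-18 + 2 \left(-10\right)} = \left(-45\right) \left(- \frac{1}{52}\right) - \frac{109}{-18 - 20} = \frac{45}{52} - \frac{109}{-38} = \frac{45}{52} - - \frac{109}{38} = \frac{45}{52} + \frac{109}{38} = \frac{3689}{988} \approx 3.7338$)
$N{\left(j \right)} = 1 + \frac{j}{76}$ ($N{\left(j \right)} = j \frac{1}{76} + 1 = \frac{j}{76} + 1 = 1 + \frac{j}{76}$)
$\frac{27289}{N{\left(E \right)}} - \frac{44284}{\left(-1\right) \left(-28962\right)} = \frac{27289}{1 + \frac{1}{76} \cdot \frac{3689}{988}} - \frac{44284}{\left(-1\right) \left(-28962\right)} = \frac{27289}{1 + \frac{3689}{75088}} - \frac{44284}{28962} = \frac{27289}{\frac{78777}{75088}} - \frac{22142}{14481} = 27289 \cdot \frac{75088}{78777} - \frac{22142}{14481} = \frac{2049076432}{78777} - \frac{22142}{14481} = \frac{1098923390054}{42250731}$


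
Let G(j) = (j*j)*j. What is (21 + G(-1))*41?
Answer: 820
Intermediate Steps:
G(j) = j³ (G(j) = j²*j = j³)
(21 + G(-1))*41 = (21 + (-1)³)*41 = (21 - 1)*41 = 20*41 = 820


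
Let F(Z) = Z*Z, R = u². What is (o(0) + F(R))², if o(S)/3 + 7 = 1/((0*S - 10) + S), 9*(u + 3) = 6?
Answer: 45657049/656100 ≈ 69.589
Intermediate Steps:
u = -7/3 (u = -3 + (⅑)*6 = -3 + ⅔ = -7/3 ≈ -2.3333)
R = 49/9 (R = (-7/3)² = 49/9 ≈ 5.4444)
F(Z) = Z²
o(S) = -21 + 3/(-10 + S) (o(S) = -21 + 3/((0*S - 10) + S) = -21 + 3/((0 - 10) + S) = -21 + 3/(-10 + S))
(o(0) + F(R))² = (3*(71 - 7*0)/(-10 + 0) + (49/9)²)² = (3*(71 + 0)/(-10) + 2401/81)² = (3*(-⅒)*71 + 2401/81)² = (-213/10 + 2401/81)² = (6757/810)² = 45657049/656100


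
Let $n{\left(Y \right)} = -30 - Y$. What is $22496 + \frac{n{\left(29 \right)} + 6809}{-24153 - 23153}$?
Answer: $\frac{532094513}{23653} \approx 22496.0$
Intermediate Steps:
$22496 + \frac{n{\left(29 \right)} + 6809}{-24153 - 23153} = 22496 + \frac{\left(-30 - 29\right) + 6809}{-24153 - 23153} = 22496 + \frac{\left(-30 - 29\right) + 6809}{-47306} = 22496 + \left(-59 + 6809\right) \left(- \frac{1}{47306}\right) = 22496 + 6750 \left(- \frac{1}{47306}\right) = 22496 - \frac{3375}{23653} = \frac{532094513}{23653}$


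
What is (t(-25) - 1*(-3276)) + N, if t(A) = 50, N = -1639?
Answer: 1687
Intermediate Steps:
(t(-25) - 1*(-3276)) + N = (50 - 1*(-3276)) - 1639 = (50 + 3276) - 1639 = 3326 - 1639 = 1687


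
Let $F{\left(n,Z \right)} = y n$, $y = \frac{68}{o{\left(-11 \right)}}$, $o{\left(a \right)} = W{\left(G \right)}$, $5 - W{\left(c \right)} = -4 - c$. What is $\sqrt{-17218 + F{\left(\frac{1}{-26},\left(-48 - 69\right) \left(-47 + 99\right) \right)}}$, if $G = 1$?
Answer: $\frac{i \sqrt{72747155}}{65} \approx 131.22 i$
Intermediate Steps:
$W{\left(c \right)} = 9 + c$ ($W{\left(c \right)} = 5 - \left(-4 - c\right) = 5 + \left(4 + c\right) = 9 + c$)
$o{\left(a \right)} = 10$ ($o{\left(a \right)} = 9 + 1 = 10$)
$y = \frac{34}{5}$ ($y = \frac{68}{10} = 68 \cdot \frac{1}{10} = \frac{34}{5} \approx 6.8$)
$F{\left(n,Z \right)} = \frac{34 n}{5}$
$\sqrt{-17218 + F{\left(\frac{1}{-26},\left(-48 - 69\right) \left(-47 + 99\right) \right)}} = \sqrt{-17218 + \frac{34}{5 \left(-26\right)}} = \sqrt{-17218 + \frac{34}{5} \left(- \frac{1}{26}\right)} = \sqrt{-17218 - \frac{17}{65}} = \sqrt{- \frac{1119187}{65}} = \frac{i \sqrt{72747155}}{65}$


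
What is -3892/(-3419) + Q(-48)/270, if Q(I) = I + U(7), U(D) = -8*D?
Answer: 347632/461565 ≈ 0.75316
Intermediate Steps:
Q(I) = -56 + I (Q(I) = I - 8*7 = I - 56 = -56 + I)
-3892/(-3419) + Q(-48)/270 = -3892/(-3419) + (-56 - 48)/270 = -3892*(-1/3419) - 104*1/270 = 3892/3419 - 52/135 = 347632/461565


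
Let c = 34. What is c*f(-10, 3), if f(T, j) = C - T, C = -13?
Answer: -102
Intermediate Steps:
f(T, j) = -13 - T
c*f(-10, 3) = 34*(-13 - 1*(-10)) = 34*(-13 + 10) = 34*(-3) = -102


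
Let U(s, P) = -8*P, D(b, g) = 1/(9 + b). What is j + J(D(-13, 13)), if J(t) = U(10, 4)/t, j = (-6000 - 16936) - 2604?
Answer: -25412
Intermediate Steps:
j = -25540 (j = -22936 - 2604 = -25540)
J(t) = -32/t (J(t) = (-8*4)/t = -32/t)
j + J(D(-13, 13)) = -25540 - 32/(1/(9 - 13)) = -25540 - 32/(1/(-4)) = -25540 - 32/(-¼) = -25540 - 32*(-4) = -25540 + 128 = -25412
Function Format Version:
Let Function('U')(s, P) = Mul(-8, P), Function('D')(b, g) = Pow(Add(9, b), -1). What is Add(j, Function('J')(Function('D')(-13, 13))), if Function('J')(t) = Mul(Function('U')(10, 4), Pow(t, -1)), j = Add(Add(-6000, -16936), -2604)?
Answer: -25412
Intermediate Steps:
j = -25540 (j = Add(-22936, -2604) = -25540)
Function('J')(t) = Mul(-32, Pow(t, -1)) (Function('J')(t) = Mul(Mul(-8, 4), Pow(t, -1)) = Mul(-32, Pow(t, -1)))
Add(j, Function('J')(Function('D')(-13, 13))) = Add(-25540, Mul(-32, Pow(Pow(Add(9, -13), -1), -1))) = Add(-25540, Mul(-32, Pow(Pow(-4, -1), -1))) = Add(-25540, Mul(-32, Pow(Rational(-1, 4), -1))) = Add(-25540, Mul(-32, -4)) = Add(-25540, 128) = -25412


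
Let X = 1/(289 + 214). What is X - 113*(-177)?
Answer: 10060504/503 ≈ 20001.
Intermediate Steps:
X = 1/503 ≈ 0.0019881
X - 113*(-177) = 1/503 - 113*(-177) = 1/503 + 20001 = 10060504/503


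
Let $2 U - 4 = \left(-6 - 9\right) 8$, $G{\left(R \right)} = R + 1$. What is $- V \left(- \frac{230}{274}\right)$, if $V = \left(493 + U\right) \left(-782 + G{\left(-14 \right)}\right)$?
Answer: $- \frac{39769875}{137} \approx -2.9029 \cdot 10^{5}$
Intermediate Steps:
$G{\left(R \right)} = 1 + R$
$U = -58$ ($U = 2 + \frac{\left(-6 - 9\right) 8}{2} = 2 + \frac{\left(-15\right) 8}{2} = 2 + \frac{1}{2} \left(-120\right) = 2 - 60 = -58$)
$V = -345825$ ($V = \left(493 - 58\right) \left(-782 + \left(1 - 14\right)\right) = 435 \left(-782 - 13\right) = 435 \left(-795\right) = -345825$)
$- V \left(- \frac{230}{274}\right) = \left(-1\right) \left(-345825\right) \left(- \frac{230}{274}\right) = 345825 \left(\left(-230\right) \frac{1}{274}\right) = 345825 \left(- \frac{115}{137}\right) = - \frac{39769875}{137}$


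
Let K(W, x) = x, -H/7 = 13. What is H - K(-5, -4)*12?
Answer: -43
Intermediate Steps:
H = -91 (H = -7*13 = -91)
H - K(-5, -4)*12 = -91 - 1*(-4)*12 = -91 + 4*12 = -91 + 48 = -43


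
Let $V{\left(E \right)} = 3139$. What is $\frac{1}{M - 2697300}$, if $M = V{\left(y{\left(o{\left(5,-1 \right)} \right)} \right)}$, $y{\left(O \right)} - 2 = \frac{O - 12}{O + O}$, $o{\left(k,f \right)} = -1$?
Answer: $- \frac{1}{2694161} \approx -3.7117 \cdot 10^{-7}$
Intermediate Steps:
$y{\left(O \right)} = 2 + \frac{-12 + O}{2 O}$ ($y{\left(O \right)} = 2 + \frac{O - 12}{O + O} = 2 + \frac{-12 + O}{2 O}$)
$M = 3139$
$\frac{1}{M - 2697300} = \frac{1}{3139 - 2697300} = \frac{1}{-2694161} = - \frac{1}{2694161}$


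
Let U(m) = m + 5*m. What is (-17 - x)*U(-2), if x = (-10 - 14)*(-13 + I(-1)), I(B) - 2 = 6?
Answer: 1644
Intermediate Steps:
U(m) = 6*m
I(B) = 8 (I(B) = 2 + 6 = 8)
x = 120 (x = (-10 - 14)*(-13 + 8) = -24*(-5) = 120)
(-17 - x)*U(-2) = (-17 - 1*120)*(6*(-2)) = (-17 - 120)*(-12) = -137*(-12) = 1644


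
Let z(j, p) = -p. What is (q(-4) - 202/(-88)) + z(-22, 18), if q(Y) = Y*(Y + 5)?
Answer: -867/44 ≈ -19.705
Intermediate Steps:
q(Y) = Y*(5 + Y)
(q(-4) - 202/(-88)) + z(-22, 18) = (-4*(5 - 4) - 202/(-88)) - 1*18 = (-4*1 - 202*(-1)/88) - 18 = (-4 - 1*(-101/44)) - 18 = (-4 + 101/44) - 18 = -75/44 - 18 = -867/44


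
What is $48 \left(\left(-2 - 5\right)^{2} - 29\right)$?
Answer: $960$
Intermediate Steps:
$48 \left(\left(-2 - 5\right)^{2} - 29\right) = 48 \left(\left(-7\right)^{2} - 29\right) = 48 \left(49 - 29\right) = 48 \cdot 20 = 960$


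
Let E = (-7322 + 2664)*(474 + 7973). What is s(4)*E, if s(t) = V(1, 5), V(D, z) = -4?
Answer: 157384504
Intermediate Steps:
s(t) = -4
E = -39346126 (E = -4658*8447 = -39346126)
s(4)*E = -4*(-39346126) = 157384504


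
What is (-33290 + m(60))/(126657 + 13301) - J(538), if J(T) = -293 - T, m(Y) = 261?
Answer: 116272069/139958 ≈ 830.76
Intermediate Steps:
(-33290 + m(60))/(126657 + 13301) - J(538) = (-33290 + 261)/(126657 + 13301) - (-293 - 1*538) = -33029/139958 - (-293 - 538) = -33029*1/139958 - 1*(-831) = -33029/139958 + 831 = 116272069/139958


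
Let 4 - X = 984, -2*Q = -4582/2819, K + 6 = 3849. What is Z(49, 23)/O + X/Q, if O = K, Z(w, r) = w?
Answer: -1516662343/1257759 ≈ -1205.8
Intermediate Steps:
K = 3843 (K = -6 + 3849 = 3843)
Q = 2291/2819 (Q = -(-2291)/2819 = -½*(-4582/2819) = 2291/2819 ≈ 0.81270)
O = 3843
X = -980 (X = 4 - 1*984 = 4 - 984 = -980)
Z(49, 23)/O + X/Q = 49/3843 - 980/2291/2819 = 49*(1/3843) - 980*2819/2291 = 7/549 - 2762620/2291 = -1516662343/1257759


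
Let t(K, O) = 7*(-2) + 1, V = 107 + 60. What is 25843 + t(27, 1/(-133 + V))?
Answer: 25830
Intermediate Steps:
V = 167
t(K, O) = -13 (t(K, O) = -14 + 1 = -13)
25843 + t(27, 1/(-133 + V)) = 25843 - 13 = 25830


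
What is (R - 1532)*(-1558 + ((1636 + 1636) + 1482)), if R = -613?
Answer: -6855420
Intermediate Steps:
(R - 1532)*(-1558 + ((1636 + 1636) + 1482)) = (-613 - 1532)*(-1558 + ((1636 + 1636) + 1482)) = -2145*(-1558 + (3272 + 1482)) = -2145*(-1558 + 4754) = -2145*3196 = -6855420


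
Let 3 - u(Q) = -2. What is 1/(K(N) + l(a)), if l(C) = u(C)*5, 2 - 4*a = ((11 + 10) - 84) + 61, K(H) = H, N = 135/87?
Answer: 29/770 ≈ 0.037662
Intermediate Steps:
u(Q) = 5 (u(Q) = 3 - 1*(-2) = 3 + 2 = 5)
N = 45/29 (N = 135*(1/87) = 45/29 ≈ 1.5517)
a = 1 (a = ½ - (((11 + 10) - 84) + 61)/4 = ½ - ((21 - 84) + 61)/4 = ½ - (-63 + 61)/4 = ½ - ¼*(-2) = ½ + ½ = 1)
l(C) = 25 (l(C) = 5*5 = 25)
1/(K(N) + l(a)) = 1/(45/29 + 25) = 1/(770/29) = 29/770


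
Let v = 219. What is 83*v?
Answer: 18177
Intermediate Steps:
83*v = 83*219 = 18177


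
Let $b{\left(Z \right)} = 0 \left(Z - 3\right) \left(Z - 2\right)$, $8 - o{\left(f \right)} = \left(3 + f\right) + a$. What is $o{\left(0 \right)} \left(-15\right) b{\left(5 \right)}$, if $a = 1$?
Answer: $0$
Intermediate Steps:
$o{\left(f \right)} = 4 - f$ ($o{\left(f \right)} = 8 - \left(\left(3 + f\right) + 1\right) = 8 - \left(4 + f\right) = 4 - f$)
$b{\left(Z \right)} = 0$ ($b{\left(Z \right)} = 0 \left(-3 + Z\right) \left(-2 + Z\right) = 0 \left(-2 + Z\right) = 0$)
$o{\left(0 \right)} \left(-15\right) b{\left(5 \right)} = \left(4 - 0\right) \left(-15\right) 0 = \left(4 + 0\right) \left(-15\right) 0 = 4 \left(-15\right) 0 = \left(-60\right) 0 = 0$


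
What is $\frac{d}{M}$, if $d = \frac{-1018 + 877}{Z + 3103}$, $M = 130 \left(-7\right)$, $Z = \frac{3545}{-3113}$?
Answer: $\frac{146311}{2929015180} \approx 4.9952 \cdot 10^{-5}$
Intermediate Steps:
$Z = - \frac{3545}{3113}$ ($Z = 3545 \left(- \frac{1}{3113}\right) = - \frac{3545}{3113} \approx -1.1388$)
$M = -910$
$d = - \frac{146311}{3218698}$ ($d = \frac{-1018 + 877}{- \frac{3545}{3113} + 3103} = - \frac{141}{\frac{9656094}{3113}} = \left(-141\right) \frac{3113}{9656094} = - \frac{146311}{3218698} \approx -0.045457$)
$\frac{d}{M} = - \frac{146311}{3218698 \left(-910\right)} = \left(- \frac{146311}{3218698}\right) \left(- \frac{1}{910}\right) = \frac{146311}{2929015180}$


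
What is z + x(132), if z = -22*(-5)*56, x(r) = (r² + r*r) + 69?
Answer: 41077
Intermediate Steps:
x(r) = 69 + 2*r² (x(r) = (r² + r²) + 69 = 2*r² + 69 = 69 + 2*r²)
z = 6160 (z = 110*56 = 6160)
z + x(132) = 6160 + (69 + 2*132²) = 6160 + (69 + 2*17424) = 6160 + (69 + 34848) = 6160 + 34917 = 41077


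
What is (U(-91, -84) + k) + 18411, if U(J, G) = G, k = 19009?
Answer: 37336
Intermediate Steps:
(U(-91, -84) + k) + 18411 = (-84 + 19009) + 18411 = 18925 + 18411 = 37336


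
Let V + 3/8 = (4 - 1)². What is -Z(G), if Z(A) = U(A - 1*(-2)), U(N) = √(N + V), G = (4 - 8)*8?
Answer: -3*I*√38/4 ≈ -4.6233*I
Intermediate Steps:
G = -32 (G = -4*8 = -32)
V = 69/8 (V = -3/8 + (4 - 1)² = -3/8 + 3² = -3/8 + 9 = 69/8 ≈ 8.6250)
U(N) = √(69/8 + N) (U(N) = √(N + 69/8) = √(69/8 + N))
Z(A) = √(170 + 16*A)/4 (Z(A) = √(138 + 16*(A - 1*(-2)))/4 = √(138 + 16*(A + 2))/4 = √(138 + 16*(2 + A))/4 = √(138 + (32 + 16*A))/4 = √(170 + 16*A)/4)
-Z(G) = -√(170 + 16*(-32))/4 = -√(170 - 512)/4 = -√(-342)/4 = -3*I*√38/4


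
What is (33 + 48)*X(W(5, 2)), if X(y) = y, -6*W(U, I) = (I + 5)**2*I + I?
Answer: -1350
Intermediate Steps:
W(U, I) = -I/6 - I*(5 + I)**2/6 (W(U, I) = -((I + 5)**2*I + I)/6 = -((5 + I)**2*I + I)/6 = -(I*(5 + I)**2 + I)/6 = -(I + I*(5 + I)**2)/6 = -I/6 - I*(5 + I)**2/6)
(33 + 48)*X(W(5, 2)) = (33 + 48)*(-1/6*2*(1 + (5 + 2)**2)) = 81*(-1/6*2*(1 + 7**2)) = 81*(-1/6*2*(1 + 49)) = 81*(-1/6*2*50) = 81*(-50/3) = -1350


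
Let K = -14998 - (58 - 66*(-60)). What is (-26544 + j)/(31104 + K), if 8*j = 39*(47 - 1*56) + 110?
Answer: -212593/96704 ≈ -2.1984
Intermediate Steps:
j = -241/8 (j = (39*(47 - 1*56) + 110)/8 = (39*(47 - 56) + 110)/8 = (39*(-9) + 110)/8 = (-351 + 110)/8 = (⅛)*(-241) = -241/8 ≈ -30.125)
K = -19016 (K = -14998 - (58 + 3960) = -14998 - 1*4018 = -14998 - 4018 = -19016)
(-26544 + j)/(31104 + K) = (-26544 - 241/8)/(31104 - 19016) = -212593/8/12088 = -212593/8*1/12088 = -212593/96704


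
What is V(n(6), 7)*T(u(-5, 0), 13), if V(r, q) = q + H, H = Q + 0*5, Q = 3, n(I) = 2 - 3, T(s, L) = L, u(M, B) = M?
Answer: 130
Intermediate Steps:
n(I) = -1
H = 3 (H = 3 + 0*5 = 3 + 0 = 3)
V(r, q) = 3 + q (V(r, q) = q + 3 = 3 + q)
V(n(6), 7)*T(u(-5, 0), 13) = (3 + 7)*13 = 10*13 = 130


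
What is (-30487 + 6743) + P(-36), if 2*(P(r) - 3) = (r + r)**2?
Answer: -21149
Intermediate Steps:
P(r) = 3 + 2*r**2 (P(r) = 3 + (r + r)**2/2 = 3 + (2*r)**2/2 = 3 + (4*r**2)/2 = 3 + 2*r**2)
(-30487 + 6743) + P(-36) = (-30487 + 6743) + (3 + 2*(-36)**2) = -23744 + (3 + 2*1296) = -23744 + (3 + 2592) = -23744 + 2595 = -21149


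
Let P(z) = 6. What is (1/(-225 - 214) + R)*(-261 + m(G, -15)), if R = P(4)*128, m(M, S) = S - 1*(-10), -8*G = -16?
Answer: -89682166/439 ≈ -2.0429e+5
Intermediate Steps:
G = 2 (G = -1/8*(-16) = 2)
m(M, S) = 10 + S (m(M, S) = S + 10 = 10 + S)
R = 768 (R = 6*128 = 768)
(1/(-225 - 214) + R)*(-261 + m(G, -15)) = (1/(-225 - 214) + 768)*(-261 + (10 - 15)) = (1/(-439) + 768)*(-261 - 5) = (-1/439 + 768)*(-266) = (337151/439)*(-266) = -89682166/439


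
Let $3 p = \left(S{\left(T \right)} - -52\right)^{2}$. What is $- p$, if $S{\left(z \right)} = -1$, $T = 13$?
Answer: $-867$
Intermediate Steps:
$p = 867$ ($p = \frac{\left(-1 - -52\right)^{2}}{3} = \frac{\left(-1 + \left(-11 + 63\right)\right)^{2}}{3} = \frac{\left(-1 + 52\right)^{2}}{3} = \frac{51^{2}}{3} = \frac{1}{3} \cdot 2601 = 867$)
$- p = \left(-1\right) 867 = -867$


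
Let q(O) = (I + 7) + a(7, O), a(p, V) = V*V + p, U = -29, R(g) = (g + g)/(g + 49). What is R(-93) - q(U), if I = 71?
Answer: -20279/22 ≈ -921.77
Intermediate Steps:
R(g) = 2*g/(49 + g) (R(g) = (2*g)/(49 + g) = 2*g/(49 + g))
a(p, V) = p + V² (a(p, V) = V² + p = p + V²)
q(O) = 85 + O² (q(O) = (71 + 7) + (7 + O²) = 78 + (7 + O²) = 85 + O²)
R(-93) - q(U) = 2*(-93)/(49 - 93) - (85 + (-29)²) = 2*(-93)/(-44) - (85 + 841) = 2*(-93)*(-1/44) - 1*926 = 93/22 - 926 = -20279/22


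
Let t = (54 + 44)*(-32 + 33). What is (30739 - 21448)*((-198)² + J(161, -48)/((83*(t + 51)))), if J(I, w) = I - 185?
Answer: 4504609826604/12367 ≈ 3.6424e+8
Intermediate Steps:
t = 98 (t = 98*1 = 98)
J(I, w) = -185 + I
(30739 - 21448)*((-198)² + J(161, -48)/((83*(t + 51)))) = (30739 - 21448)*((-198)² + (-185 + 161)/((83*(98 + 51)))) = 9291*(39204 - 24/(83*149)) = 9291*(39204 - 24/12367) = 9291*(484835844/12367) = 4504609826604/12367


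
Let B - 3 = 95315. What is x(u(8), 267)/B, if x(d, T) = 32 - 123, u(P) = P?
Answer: -91/95318 ≈ -0.00095470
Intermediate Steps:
x(d, T) = -91
B = 95318 (B = 3 + 95315 = 95318)
x(u(8), 267)/B = -91/95318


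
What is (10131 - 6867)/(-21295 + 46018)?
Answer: 1088/8241 ≈ 0.13202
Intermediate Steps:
(10131 - 6867)/(-21295 + 46018) = 3264/24723 = 3264*(1/24723) = 1088/8241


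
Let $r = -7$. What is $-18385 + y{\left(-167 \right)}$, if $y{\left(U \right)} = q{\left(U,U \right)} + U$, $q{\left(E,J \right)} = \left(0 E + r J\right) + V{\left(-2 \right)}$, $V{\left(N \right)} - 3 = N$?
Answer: $-17382$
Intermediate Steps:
$V{\left(N \right)} = 3 + N$
$q{\left(E,J \right)} = 1 - 7 J$ ($q{\left(E,J \right)} = \left(0 E - 7 J\right) + \left(3 - 2\right) = \left(0 - 7 J\right) + 1 = - 7 J + 1 = 1 - 7 J$)
$y{\left(U \right)} = 1 - 6 U$ ($y{\left(U \right)} = \left(1 - 7 U\right) + U = 1 - 6 U$)
$-18385 + y{\left(-167 \right)} = -18385 + \left(1 - -1002\right) = -18385 + \left(1 + 1002\right) = -18385 + 1003 = -17382$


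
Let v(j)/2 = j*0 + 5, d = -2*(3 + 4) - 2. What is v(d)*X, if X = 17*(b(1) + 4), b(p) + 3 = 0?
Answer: 170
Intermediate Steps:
b(p) = -3 (b(p) = -3 + 0 = -3)
X = 17 (X = 17*(-3 + 4) = 17*1 = 17)
d = -16 (d = -2*7 - 2 = -14 - 2 = -16)
v(j) = 10 (v(j) = 2*(j*0 + 5) = 2*(0 + 5) = 2*5 = 10)
v(d)*X = 10*17 = 170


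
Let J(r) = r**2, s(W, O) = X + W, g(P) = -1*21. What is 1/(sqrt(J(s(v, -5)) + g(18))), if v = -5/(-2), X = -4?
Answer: -2*I*sqrt(3)/15 ≈ -0.23094*I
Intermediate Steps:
g(P) = -21
v = 5/2 (v = -5*(-1/2) = 5/2 ≈ 2.5000)
s(W, O) = -4 + W
1/(sqrt(J(s(v, -5)) + g(18))) = 1/(sqrt((-4 + 5/2)**2 - 21)) = 1/(sqrt((-3/2)**2 - 21)) = 1/(sqrt(9/4 - 21)) = 1/(sqrt(-75/4)) = 1/(5*I*sqrt(3)/2) = -2*I*sqrt(3)/15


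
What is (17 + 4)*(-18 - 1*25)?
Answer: -903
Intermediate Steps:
(17 + 4)*(-18 - 1*25) = 21*(-18 - 25) = 21*(-43) = -903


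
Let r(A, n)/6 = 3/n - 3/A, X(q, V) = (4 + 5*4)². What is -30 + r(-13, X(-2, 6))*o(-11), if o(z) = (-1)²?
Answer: -11891/416 ≈ -28.584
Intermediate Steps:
o(z) = 1
X(q, V) = 576 (X(q, V) = (4 + 20)² = 24² = 576)
r(A, n) = -18/A + 18/n (r(A, n) = 6*(3/n - 3/A) = 6*(-3/A + 3/n) = -18/A + 18/n)
-30 + r(-13, X(-2, 6))*o(-11) = -30 + (-18/(-13) + 18/576)*1 = -30 + (-18*(-1/13) + 18*(1/576))*1 = -30 + (18/13 + 1/32)*1 = -30 + (589/416)*1 = -30 + 589/416 = -11891/416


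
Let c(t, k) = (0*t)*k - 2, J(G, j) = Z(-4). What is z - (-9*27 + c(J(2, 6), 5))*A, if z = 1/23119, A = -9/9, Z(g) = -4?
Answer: -5664154/23119 ≈ -245.00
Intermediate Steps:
J(G, j) = -4
c(t, k) = -2 (c(t, k) = 0*k - 2 = 0 - 2 = -2)
A = -1 (A = -9*⅑ = -1)
z = 1/23119 ≈ 4.3254e-5
z - (-9*27 + c(J(2, 6), 5))*A = 1/23119 - (-9*27 - 2)*(-1) = 1/23119 - (-243 - 2)*(-1) = 1/23119 - (-245)*(-1) = 1/23119 - 1*245 = 1/23119 - 245 = -5664154/23119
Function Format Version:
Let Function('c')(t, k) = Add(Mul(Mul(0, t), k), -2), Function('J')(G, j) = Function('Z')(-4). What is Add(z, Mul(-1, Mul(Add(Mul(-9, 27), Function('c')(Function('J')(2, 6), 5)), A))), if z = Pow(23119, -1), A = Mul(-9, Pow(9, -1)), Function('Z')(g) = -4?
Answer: Rational(-5664154, 23119) ≈ -245.00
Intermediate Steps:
Function('J')(G, j) = -4
Function('c')(t, k) = -2 (Function('c')(t, k) = Add(Mul(0, k), -2) = Add(0, -2) = -2)
A = -1 (A = Mul(-9, Rational(1, 9)) = -1)
z = Rational(1, 23119) ≈ 4.3254e-5
Add(z, Mul(-1, Mul(Add(Mul(-9, 27), Function('c')(Function('J')(2, 6), 5)), A))) = Add(Rational(1, 23119), Mul(-1, Mul(Add(Mul(-9, 27), -2), -1))) = Add(Rational(1, 23119), Mul(-1, Mul(Add(-243, -2), -1))) = Add(Rational(1, 23119), Mul(-1, Mul(-245, -1))) = Add(Rational(1, 23119), Mul(-1, 245)) = Add(Rational(1, 23119), -245) = Rational(-5664154, 23119)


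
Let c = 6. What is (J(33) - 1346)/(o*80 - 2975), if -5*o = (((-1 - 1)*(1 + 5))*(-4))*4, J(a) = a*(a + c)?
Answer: 59/6047 ≈ 0.0097569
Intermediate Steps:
J(a) = a*(6 + a) (J(a) = a*(a + 6) = a*(6 + a))
o = -192/5 (o = -((-1 - 1)*(1 + 5))*(-4)*4/5 = --2*6*(-4)*4/5 = -(-12*(-4))*4/5 = -48*4/5 = -⅕*192 = -192/5 ≈ -38.400)
(J(33) - 1346)/(o*80 - 2975) = (33*(6 + 33) - 1346)/(-192/5*80 - 2975) = (33*39 - 1346)/(-3072 - 2975) = (1287 - 1346)/(-6047) = -59*(-1/6047) = 59/6047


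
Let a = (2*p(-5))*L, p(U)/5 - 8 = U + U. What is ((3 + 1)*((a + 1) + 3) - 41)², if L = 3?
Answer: 70225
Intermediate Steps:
p(U) = 40 + 10*U (p(U) = 40 + 5*(U + U) = 40 + 5*(2*U) = 40 + 10*U)
a = -60 (a = (2*(40 + 10*(-5)))*3 = (2*(40 - 50))*3 = (2*(-10))*3 = -20*3 = -60)
((3 + 1)*((a + 1) + 3) - 41)² = ((3 + 1)*((-60 + 1) + 3) - 41)² = (4*(-59 + 3) - 41)² = (4*(-56) - 41)² = (-224 - 41)² = (-265)² = 70225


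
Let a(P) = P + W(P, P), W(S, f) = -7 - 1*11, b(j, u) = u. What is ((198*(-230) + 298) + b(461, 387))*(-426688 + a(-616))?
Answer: 19167528310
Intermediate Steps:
W(S, f) = -18 (W(S, f) = -7 - 11 = -18)
a(P) = -18 + P (a(P) = P - 18 = -18 + P)
((198*(-230) + 298) + b(461, 387))*(-426688 + a(-616)) = ((198*(-230) + 298) + 387)*(-426688 + (-18 - 616)) = ((-45540 + 298) + 387)*(-426688 - 634) = (-45242 + 387)*(-427322) = -44855*(-427322) = 19167528310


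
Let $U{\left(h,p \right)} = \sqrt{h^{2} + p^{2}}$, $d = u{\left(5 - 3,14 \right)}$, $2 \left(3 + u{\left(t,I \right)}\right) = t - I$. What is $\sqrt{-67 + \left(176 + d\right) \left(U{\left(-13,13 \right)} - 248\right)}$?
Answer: $\sqrt{-41483 + 2171 \sqrt{2}} \approx 195.99 i$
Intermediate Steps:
$u{\left(t,I \right)} = -3 + \frac{t}{2} - \frac{I}{2}$ ($u{\left(t,I \right)} = -3 + \frac{t - I}{2} = -3 - \left(\frac{I}{2} - \frac{t}{2}\right) = -3 + \frac{t}{2} - \frac{I}{2}$)
$d = -9$ ($d = -3 + \frac{5 - 3}{2} - 7 = -3 + \frac{1}{2} \cdot 2 - 7 = -3 + 1 - 7 = -9$)
$\sqrt{-67 + \left(176 + d\right) \left(U{\left(-13,13 \right)} - 248\right)} = \sqrt{-67 + \left(176 - 9\right) \left(\sqrt{\left(-13\right)^{2} + 13^{2}} - 248\right)} = \sqrt{-67 + 167 \left(\sqrt{169 + 169} - 248\right)} = \sqrt{-67 + 167 \left(\sqrt{338} - 248\right)} = \sqrt{-67 + 167 \left(13 \sqrt{2} - 248\right)} = \sqrt{-67 + 167 \left(-248 + 13 \sqrt{2}\right)} = \sqrt{-67 - \left(41416 - 2171 \sqrt{2}\right)} = \sqrt{-41483 + 2171 \sqrt{2}}$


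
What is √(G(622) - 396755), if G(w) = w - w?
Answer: I*√396755 ≈ 629.88*I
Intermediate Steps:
G(w) = 0
√(G(622) - 396755) = √(0 - 396755) = √(-396755) = I*√396755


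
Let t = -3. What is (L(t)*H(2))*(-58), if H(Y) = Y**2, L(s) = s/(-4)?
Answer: -174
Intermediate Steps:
L(s) = -s/4 (L(s) = s*(-1/4) = -s/4)
(L(t)*H(2))*(-58) = (-1/4*(-3)*2**2)*(-58) = ((3/4)*4)*(-58) = 3*(-58) = -174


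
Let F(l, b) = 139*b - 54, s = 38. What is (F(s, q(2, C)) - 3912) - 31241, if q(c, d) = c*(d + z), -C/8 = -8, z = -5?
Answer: -18805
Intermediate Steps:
C = 64 (C = -8*(-8) = 64)
q(c, d) = c*(-5 + d) (q(c, d) = c*(d - 5) = c*(-5 + d))
F(l, b) = -54 + 139*b
(F(s, q(2, C)) - 3912) - 31241 = ((-54 + 139*(2*(-5 + 64))) - 3912) - 31241 = ((-54 + 139*(2*59)) - 3912) - 31241 = ((-54 + 139*118) - 3912) - 31241 = ((-54 + 16402) - 3912) - 31241 = (16348 - 3912) - 31241 = 12436 - 31241 = -18805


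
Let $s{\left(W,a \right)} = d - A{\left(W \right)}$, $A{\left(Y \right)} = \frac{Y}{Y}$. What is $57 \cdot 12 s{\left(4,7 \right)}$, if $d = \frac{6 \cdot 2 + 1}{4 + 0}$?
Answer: $1539$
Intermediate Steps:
$A{\left(Y \right)} = 1$
$d = \frac{13}{4}$ ($d = \frac{12 + 1}{4} = \frac{1}{4} \cdot 13 = \frac{13}{4} \approx 3.25$)
$s{\left(W,a \right)} = \frac{9}{4}$ ($s{\left(W,a \right)} = \frac{13}{4} - 1 = \frac{9}{4}$)
$57 \cdot 12 s{\left(4,7 \right)} = 57 \cdot 12 \cdot \frac{9}{4} = 684 \cdot \frac{9}{4} = 1539$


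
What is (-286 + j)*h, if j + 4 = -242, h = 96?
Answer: -51072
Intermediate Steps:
j = -246 (j = -4 - 242 = -246)
(-286 + j)*h = (-286 - 246)*96 = -532*96 = -51072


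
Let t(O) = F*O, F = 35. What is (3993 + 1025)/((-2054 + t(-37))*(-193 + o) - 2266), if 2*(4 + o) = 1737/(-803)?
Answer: 8058908/1061741335 ≈ 0.0075903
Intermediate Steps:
o = -8161/1606 (o = -4 + (1737/(-803))/2 = -4 + (1737*(-1/803))/2 = -4 + (½)*(-1737/803) = -4 - 1737/1606 = -8161/1606 ≈ -5.0816)
t(O) = 35*O
(3993 + 1025)/((-2054 + t(-37))*(-193 + o) - 2266) = (3993 + 1025)/((-2054 + 35*(-37))*(-193 - 8161/1606) - 2266) = 5018/((-2054 - 1295)*(-318119/1606) - 2266) = 5018/(-3349*(-318119/1606) - 2266) = 5018/(1065380531/1606 - 2266) = 5018/(1061741335/1606) = 5018*(1606/1061741335) = 8058908/1061741335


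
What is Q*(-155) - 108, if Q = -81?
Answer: 12447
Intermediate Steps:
Q*(-155) - 108 = -81*(-155) - 108 = 12555 - 108 = 12447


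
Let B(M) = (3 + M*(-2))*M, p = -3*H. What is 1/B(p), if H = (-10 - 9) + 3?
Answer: -1/4464 ≈ -0.00022401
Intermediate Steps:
H = -16 (H = -19 + 3 = -16)
p = 48 (p = -3*(-16) = 48)
B(M) = M*(3 - 2*M) (B(M) = (3 - 2*M)*M = M*(3 - 2*M))
1/B(p) = 1/(48*(3 - 2*48)) = 1/(48*(3 - 96)) = 1/(48*(-93)) = 1/(-4464) = -1/4464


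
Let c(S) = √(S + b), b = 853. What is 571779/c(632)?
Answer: 63531*√165/55 ≈ 14838.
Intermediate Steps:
c(S) = √(853 + S) (c(S) = √(S + 853) = √(853 + S))
571779/c(632) = 571779/(√(853 + 632)) = 571779/(√1485) = 571779/((3*√165)) = 571779*(√165/495) = 63531*√165/55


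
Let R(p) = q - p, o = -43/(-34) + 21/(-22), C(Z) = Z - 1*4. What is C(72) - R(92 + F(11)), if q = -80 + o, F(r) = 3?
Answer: 45383/187 ≈ 242.69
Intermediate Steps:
C(Z) = -4 + Z (C(Z) = Z - 4 = -4 + Z)
o = 58/187 (o = -43*(-1/34) + 21*(-1/22) = 43/34 - 21/22 = 58/187 ≈ 0.31016)
q = -14902/187 (q = -80 + 58/187 = -14902/187 ≈ -79.690)
R(p) = -14902/187 - p
C(72) - R(92 + F(11)) = (-4 + 72) - (-14902/187 - (92 + 3)) = 68 - (-14902/187 - 1*95) = 68 - (-14902/187 - 95) = 68 - 1*(-32667/187) = 68 + 32667/187 = 45383/187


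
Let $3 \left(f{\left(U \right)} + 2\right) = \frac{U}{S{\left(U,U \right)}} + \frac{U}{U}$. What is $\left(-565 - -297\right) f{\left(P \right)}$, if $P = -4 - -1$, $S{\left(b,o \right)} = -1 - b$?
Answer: $\frac{1742}{3} \approx 580.67$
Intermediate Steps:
$P = -3$ ($P = -4 + 1 = -3$)
$f{\left(U \right)} = - \frac{5}{3} + \frac{U}{3 \left(-1 - U\right)}$ ($f{\left(U \right)} = -2 + \frac{\frac{U}{-1 - U} + \frac{U}{U}}{3} = -2 + \frac{\frac{U}{-1 - U} + 1}{3} = -2 + \frac{1 + \frac{U}{-1 - U}}{3} = -2 + \left(\frac{1}{3} + \frac{U}{3 \left(-1 - U\right)}\right) = - \frac{5}{3} + \frac{U}{3 \left(-1 - U\right)}$)
$\left(-565 - -297\right) f{\left(P \right)} = \left(-565 - -297\right) \frac{-5 - -18}{3 \left(1 - 3\right)} = \left(-565 + 297\right) \frac{-5 + 18}{3 \left(-2\right)} = - 268 \cdot \frac{1}{3} \left(- \frac{1}{2}\right) 13 = \left(-268\right) \left(- \frac{13}{6}\right) = \frac{1742}{3}$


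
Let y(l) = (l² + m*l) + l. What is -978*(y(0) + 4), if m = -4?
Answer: -3912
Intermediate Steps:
y(l) = l² - 3*l (y(l) = (l² - 4*l) + l = l² - 3*l)
-978*(y(0) + 4) = -978*(0*(-3 + 0) + 4) = -978*(0*(-3) + 4) = -978*(0 + 4) = -978*4 = -163*24 = -3912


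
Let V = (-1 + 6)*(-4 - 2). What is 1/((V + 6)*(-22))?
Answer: 1/528 ≈ 0.0018939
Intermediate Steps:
V = -30 (V = 5*(-6) = -30)
1/((V + 6)*(-22)) = 1/((-30 + 6)*(-22)) = 1/(-24*(-22)) = 1/528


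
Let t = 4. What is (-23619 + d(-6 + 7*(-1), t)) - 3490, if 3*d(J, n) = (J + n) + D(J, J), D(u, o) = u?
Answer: -81349/3 ≈ -27116.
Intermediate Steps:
d(J, n) = n/3 + 2*J/3 (d(J, n) = ((J + n) + J)/3 = (n + 2*J)/3 = n/3 + 2*J/3)
(-23619 + d(-6 + 7*(-1), t)) - 3490 = (-23619 + ((1/3)*4 + 2*(-6 + 7*(-1))/3)) - 3490 = (-23619 + (4/3 + 2*(-6 - 7)/3)) - 3490 = (-23619 + (4/3 + (2/3)*(-13))) - 3490 = (-23619 + (4/3 - 26/3)) - 3490 = (-23619 - 22/3) - 3490 = -70879/3 - 3490 = -81349/3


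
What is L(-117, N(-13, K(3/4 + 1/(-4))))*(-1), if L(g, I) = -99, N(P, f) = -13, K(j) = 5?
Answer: 99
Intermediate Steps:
L(-117, N(-13, K(3/4 + 1/(-4))))*(-1) = -99*(-1) = 99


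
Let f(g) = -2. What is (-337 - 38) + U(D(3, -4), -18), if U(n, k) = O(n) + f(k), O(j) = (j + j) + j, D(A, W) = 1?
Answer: -374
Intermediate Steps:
O(j) = 3*j (O(j) = 2*j + j = 3*j)
U(n, k) = -2 + 3*n (U(n, k) = 3*n - 2 = -2 + 3*n)
(-337 - 38) + U(D(3, -4), -18) = (-337 - 38) + (-2 + 3*1) = -375 + (-2 + 3) = -375 + 1 = -374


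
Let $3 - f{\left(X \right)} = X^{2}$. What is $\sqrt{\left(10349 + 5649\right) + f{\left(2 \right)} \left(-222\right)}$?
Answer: $2 \sqrt{4055} \approx 127.36$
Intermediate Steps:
$f{\left(X \right)} = 3 - X^{2}$
$\sqrt{\left(10349 + 5649\right) + f{\left(2 \right)} \left(-222\right)} = \sqrt{\left(10349 + 5649\right) + \left(3 - 2^{2}\right) \left(-222\right)} = \sqrt{15998 + \left(3 - 4\right) \left(-222\right)} = \sqrt{15998 - -222} = \sqrt{15998 + 222} = \sqrt{16220} = 2 \sqrt{4055}$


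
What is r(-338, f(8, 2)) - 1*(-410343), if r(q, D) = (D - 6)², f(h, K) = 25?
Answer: 410704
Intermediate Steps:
r(q, D) = (-6 + D)²
r(-338, f(8, 2)) - 1*(-410343) = (-6 + 25)² - 1*(-410343) = 19² + 410343 = 361 + 410343 = 410704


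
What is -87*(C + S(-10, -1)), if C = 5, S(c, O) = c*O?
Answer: -1305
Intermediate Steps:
S(c, O) = O*c
-87*(C + S(-10, -1)) = -87*(5 - 1*(-10)) = -87*(5 + 10) = -87*15 = -1305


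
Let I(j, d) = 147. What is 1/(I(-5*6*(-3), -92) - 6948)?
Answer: -1/6801 ≈ -0.00014704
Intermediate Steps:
1/(I(-5*6*(-3), -92) - 6948) = 1/(147 - 6948) = 1/(-6801) = -1/6801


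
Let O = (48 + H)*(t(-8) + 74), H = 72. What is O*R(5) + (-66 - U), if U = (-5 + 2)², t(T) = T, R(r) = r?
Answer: 39525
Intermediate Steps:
U = 9 (U = (-3)² = 9)
O = 7920 (O = (48 + 72)*(-8 + 74) = 120*66 = 7920)
O*R(5) + (-66 - U) = 7920*5 + (-66 - 1*9) = 39600 + (-66 - 9) = 39600 - 75 = 39525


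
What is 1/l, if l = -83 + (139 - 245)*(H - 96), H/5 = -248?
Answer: 1/141533 ≈ 7.0655e-6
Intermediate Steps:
H = -1240 (H = 5*(-248) = -1240)
l = 141533 (l = -83 + (139 - 245)*(-1240 - 96) = -83 - 106*(-1336) = -83 + 141616 = 141533)
1/l = 1/141533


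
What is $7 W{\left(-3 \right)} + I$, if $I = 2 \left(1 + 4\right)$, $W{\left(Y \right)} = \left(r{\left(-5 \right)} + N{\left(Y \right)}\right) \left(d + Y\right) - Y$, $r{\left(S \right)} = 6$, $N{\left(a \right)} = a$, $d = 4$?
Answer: $52$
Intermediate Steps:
$W{\left(Y \right)} = - Y + \left(4 + Y\right) \left(6 + Y\right)$ ($W{\left(Y \right)} = \left(6 + Y\right) \left(4 + Y\right) - Y = \left(4 + Y\right) \left(6 + Y\right) - Y = - Y + \left(4 + Y\right) \left(6 + Y\right)$)
$I = 10$ ($I = 2 \cdot 5 = 10$)
$7 W{\left(-3 \right)} + I = 7 \left(24 + \left(-3\right)^{2} + 9 \left(-3\right)\right) + 10 = 7 \left(24 + 9 - 27\right) + 10 = 7 \cdot 6 + 10 = 42 + 10 = 52$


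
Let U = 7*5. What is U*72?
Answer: 2520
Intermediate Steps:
U = 35
U*72 = 35*72 = 2520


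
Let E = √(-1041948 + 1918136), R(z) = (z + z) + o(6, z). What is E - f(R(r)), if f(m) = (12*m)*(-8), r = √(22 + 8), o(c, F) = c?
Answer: 576 + 2*√219047 + 192*√30 ≈ 2563.7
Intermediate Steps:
r = √30 ≈ 5.4772
R(z) = 6 + 2*z (R(z) = (z + z) + 6 = 2*z + 6 = 6 + 2*z)
E = 2*√219047 (E = √876188 = 2*√219047 ≈ 936.05)
f(m) = -96*m
E - f(R(r)) = 2*√219047 - (-96)*(6 + 2*√30) = 2*√219047 - (-576 - 192*√30) = 2*√219047 + (576 + 192*√30) = 576 + 2*√219047 + 192*√30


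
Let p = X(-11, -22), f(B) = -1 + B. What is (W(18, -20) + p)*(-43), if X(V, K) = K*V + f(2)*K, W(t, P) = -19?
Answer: -8643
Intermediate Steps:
X(V, K) = K + K*V (X(V, K) = K*V + (-1 + 2)*K = K*V + 1*K = K*V + K = K + K*V)
p = 220 (p = -22*(1 - 11) = -22*(-10) = 220)
(W(18, -20) + p)*(-43) = (-19 + 220)*(-43) = 201*(-43) = -8643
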